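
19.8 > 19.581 True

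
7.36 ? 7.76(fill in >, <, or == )<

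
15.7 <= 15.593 False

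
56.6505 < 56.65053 True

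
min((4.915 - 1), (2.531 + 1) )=3.531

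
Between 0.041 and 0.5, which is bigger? 0.5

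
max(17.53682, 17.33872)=17.53682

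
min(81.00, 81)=81.00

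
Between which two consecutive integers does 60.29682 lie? 60 and 61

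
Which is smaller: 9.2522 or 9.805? 9.2522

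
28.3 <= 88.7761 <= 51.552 False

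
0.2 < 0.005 False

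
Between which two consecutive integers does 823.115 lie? 823 and 824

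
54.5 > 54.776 False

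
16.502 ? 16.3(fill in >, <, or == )>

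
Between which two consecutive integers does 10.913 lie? 10 and 11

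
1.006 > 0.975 True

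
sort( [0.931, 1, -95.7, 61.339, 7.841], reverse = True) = [61.339, 7.841, 1, 0.931, -95.7]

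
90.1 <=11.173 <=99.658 False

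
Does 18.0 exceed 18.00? No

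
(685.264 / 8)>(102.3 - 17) True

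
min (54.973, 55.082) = 54.973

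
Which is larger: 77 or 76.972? 77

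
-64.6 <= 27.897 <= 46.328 True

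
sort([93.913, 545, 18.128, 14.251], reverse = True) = [545, 93.913, 18.128, 14.251]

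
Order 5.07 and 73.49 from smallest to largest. 5.07, 73.49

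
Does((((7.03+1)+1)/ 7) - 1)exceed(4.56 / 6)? No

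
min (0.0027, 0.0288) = 0.0027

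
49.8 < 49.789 False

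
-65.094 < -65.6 False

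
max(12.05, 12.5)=12.5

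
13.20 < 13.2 False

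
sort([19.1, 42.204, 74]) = [19.1, 42.204, 74]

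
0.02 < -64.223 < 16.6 False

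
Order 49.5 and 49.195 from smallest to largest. 49.195, 49.5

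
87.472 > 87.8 False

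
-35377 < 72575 True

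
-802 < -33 True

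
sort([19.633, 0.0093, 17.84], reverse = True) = [19.633, 17.84, 0.0093]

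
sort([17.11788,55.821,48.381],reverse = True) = [55.821,48.381,17.11788]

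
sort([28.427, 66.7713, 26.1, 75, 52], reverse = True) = [75, 66.7713, 52, 28.427, 26.1]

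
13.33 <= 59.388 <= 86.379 True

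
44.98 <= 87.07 True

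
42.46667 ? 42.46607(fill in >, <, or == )>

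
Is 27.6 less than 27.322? No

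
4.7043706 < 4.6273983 False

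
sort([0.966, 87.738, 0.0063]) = [0.0063, 0.966, 87.738]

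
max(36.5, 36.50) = 36.50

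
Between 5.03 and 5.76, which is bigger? 5.76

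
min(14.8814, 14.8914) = 14.8814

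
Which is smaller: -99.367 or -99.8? -99.8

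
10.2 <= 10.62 True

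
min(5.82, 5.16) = 5.16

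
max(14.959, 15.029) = 15.029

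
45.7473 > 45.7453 True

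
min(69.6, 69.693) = 69.6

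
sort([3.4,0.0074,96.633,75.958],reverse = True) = [96.633,75.958,3.4,0.0074]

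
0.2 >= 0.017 True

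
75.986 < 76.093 True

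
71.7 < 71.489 False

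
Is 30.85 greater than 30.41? Yes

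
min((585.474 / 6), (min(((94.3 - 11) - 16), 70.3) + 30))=97.3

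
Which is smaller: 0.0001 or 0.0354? 0.0001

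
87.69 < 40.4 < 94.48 False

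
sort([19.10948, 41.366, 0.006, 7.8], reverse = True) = [41.366, 19.10948, 7.8, 0.006]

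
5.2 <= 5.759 True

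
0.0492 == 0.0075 False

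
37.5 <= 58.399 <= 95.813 True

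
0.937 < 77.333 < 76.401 False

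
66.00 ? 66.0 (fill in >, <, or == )==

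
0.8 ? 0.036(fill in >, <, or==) >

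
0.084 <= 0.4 True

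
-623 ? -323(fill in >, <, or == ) <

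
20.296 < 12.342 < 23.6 False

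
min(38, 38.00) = 38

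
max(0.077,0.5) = 0.5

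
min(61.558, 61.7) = 61.558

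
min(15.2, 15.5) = 15.2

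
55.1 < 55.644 True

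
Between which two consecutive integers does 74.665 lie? 74 and 75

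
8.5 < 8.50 False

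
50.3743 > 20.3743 True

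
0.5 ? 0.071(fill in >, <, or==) >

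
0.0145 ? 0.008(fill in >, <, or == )>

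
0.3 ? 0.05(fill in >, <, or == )>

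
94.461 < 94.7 True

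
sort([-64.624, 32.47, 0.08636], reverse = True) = [32.47, 0.08636, -64.624]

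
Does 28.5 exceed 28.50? No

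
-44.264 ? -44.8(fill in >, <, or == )>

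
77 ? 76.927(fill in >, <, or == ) >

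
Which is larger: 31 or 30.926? 31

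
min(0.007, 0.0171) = 0.007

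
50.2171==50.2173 False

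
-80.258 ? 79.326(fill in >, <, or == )<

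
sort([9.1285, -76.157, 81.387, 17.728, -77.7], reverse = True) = [81.387, 17.728, 9.1285, -76.157, -77.7]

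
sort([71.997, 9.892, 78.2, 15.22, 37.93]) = [9.892, 15.22, 37.93, 71.997, 78.2]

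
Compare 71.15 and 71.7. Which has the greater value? 71.7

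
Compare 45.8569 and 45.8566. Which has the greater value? 45.8569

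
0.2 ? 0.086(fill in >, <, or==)>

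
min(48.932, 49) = 48.932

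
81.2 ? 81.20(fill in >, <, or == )==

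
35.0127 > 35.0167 False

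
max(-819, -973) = -819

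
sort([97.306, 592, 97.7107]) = [97.306, 97.7107, 592]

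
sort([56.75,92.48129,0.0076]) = [0.0076,56.75,92.48129]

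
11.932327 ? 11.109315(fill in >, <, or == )>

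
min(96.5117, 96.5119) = 96.5117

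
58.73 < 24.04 False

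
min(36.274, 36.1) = 36.1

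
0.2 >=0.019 True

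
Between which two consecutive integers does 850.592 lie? 850 and 851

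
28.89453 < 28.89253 False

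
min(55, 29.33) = 29.33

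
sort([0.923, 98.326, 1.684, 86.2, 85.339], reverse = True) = [98.326, 86.2, 85.339, 1.684, 0.923]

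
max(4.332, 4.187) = 4.332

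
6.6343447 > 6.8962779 False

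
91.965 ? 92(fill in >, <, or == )<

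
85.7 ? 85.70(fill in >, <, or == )==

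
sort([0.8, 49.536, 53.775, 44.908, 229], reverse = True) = [229, 53.775, 49.536, 44.908, 0.8]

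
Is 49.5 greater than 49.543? No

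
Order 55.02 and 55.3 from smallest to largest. 55.02, 55.3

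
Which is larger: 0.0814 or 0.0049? 0.0814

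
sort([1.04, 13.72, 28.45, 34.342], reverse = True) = [34.342, 28.45, 13.72, 1.04]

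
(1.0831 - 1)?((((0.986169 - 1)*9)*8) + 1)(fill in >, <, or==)>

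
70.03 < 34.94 False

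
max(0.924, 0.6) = 0.924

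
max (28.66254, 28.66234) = 28.66254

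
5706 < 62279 True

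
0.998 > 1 False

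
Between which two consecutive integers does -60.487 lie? -61 and -60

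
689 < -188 False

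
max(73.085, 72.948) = 73.085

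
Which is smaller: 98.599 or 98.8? 98.599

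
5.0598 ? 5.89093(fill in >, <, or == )<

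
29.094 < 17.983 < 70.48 False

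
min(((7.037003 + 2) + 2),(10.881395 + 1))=11.037003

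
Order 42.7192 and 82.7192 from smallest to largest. 42.7192, 82.7192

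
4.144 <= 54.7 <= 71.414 True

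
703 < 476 False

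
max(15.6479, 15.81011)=15.81011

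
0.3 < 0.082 False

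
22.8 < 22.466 False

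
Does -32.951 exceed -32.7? No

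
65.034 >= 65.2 False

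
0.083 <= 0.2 True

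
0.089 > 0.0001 True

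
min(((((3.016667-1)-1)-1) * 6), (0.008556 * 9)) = 0.077004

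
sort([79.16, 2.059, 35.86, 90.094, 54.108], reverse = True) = [90.094, 79.16, 54.108, 35.86, 2.059]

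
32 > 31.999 True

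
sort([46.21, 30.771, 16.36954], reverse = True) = [46.21, 30.771, 16.36954]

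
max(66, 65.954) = 66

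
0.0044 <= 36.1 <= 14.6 False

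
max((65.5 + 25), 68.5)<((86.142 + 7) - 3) False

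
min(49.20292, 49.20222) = 49.20222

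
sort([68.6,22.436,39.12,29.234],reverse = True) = [68.6,39.12,29.234,22.436]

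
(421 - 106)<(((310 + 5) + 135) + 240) True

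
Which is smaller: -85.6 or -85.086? -85.6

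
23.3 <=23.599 True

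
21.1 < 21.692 True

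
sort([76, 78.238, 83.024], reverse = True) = [83.024, 78.238, 76]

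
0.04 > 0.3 False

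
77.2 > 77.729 False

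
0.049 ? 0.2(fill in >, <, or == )<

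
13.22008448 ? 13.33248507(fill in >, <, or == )<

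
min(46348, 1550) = 1550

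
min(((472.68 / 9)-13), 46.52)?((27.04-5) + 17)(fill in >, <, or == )>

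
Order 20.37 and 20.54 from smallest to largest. 20.37, 20.54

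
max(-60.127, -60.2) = -60.127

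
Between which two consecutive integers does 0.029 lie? 0 and 1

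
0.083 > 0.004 True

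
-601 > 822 False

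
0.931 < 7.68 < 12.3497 True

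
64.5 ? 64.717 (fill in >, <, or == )<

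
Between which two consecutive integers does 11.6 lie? 11 and 12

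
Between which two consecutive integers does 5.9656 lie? 5 and 6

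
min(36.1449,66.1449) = 36.1449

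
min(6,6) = 6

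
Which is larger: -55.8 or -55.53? -55.53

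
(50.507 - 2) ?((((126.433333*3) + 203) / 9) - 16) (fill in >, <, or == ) <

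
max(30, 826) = 826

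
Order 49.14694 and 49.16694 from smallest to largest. 49.14694, 49.16694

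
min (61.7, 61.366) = 61.366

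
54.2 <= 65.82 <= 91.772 True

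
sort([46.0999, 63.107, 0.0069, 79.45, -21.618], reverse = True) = [79.45, 63.107, 46.0999, 0.0069, -21.618]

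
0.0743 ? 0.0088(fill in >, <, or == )>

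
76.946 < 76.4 False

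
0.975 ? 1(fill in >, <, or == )<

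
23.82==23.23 False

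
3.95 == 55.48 False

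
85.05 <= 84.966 False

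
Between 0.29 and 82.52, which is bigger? 82.52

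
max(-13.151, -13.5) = -13.151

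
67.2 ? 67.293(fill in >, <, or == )<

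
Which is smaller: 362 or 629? 362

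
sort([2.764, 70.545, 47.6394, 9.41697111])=[2.764, 9.41697111, 47.6394, 70.545]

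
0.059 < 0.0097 False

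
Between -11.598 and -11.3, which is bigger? -11.3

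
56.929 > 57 False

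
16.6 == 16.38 False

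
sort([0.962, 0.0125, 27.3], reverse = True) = [27.3, 0.962, 0.0125]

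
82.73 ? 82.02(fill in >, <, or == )>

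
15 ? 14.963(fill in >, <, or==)>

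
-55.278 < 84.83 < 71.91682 False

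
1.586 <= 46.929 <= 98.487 True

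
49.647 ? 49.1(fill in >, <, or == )>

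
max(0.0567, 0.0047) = 0.0567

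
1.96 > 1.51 True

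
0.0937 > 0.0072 True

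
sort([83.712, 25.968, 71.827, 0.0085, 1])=[0.0085, 1, 25.968, 71.827, 83.712]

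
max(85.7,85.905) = 85.905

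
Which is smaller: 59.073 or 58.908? 58.908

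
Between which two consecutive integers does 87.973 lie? 87 and 88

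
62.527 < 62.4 False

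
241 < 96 False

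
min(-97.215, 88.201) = -97.215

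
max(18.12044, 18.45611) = 18.45611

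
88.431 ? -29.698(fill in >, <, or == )>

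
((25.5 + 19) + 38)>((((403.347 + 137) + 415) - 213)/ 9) True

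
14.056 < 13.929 False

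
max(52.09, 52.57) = 52.57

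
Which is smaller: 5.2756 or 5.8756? 5.2756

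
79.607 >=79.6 True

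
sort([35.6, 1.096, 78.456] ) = [1.096, 35.6, 78.456]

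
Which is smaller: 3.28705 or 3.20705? 3.20705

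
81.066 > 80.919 True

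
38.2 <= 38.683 True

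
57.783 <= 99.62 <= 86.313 False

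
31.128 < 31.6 True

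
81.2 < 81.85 True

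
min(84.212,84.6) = 84.212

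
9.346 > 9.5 False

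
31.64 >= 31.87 False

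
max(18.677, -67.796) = 18.677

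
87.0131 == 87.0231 False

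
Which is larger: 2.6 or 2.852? 2.852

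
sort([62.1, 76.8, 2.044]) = [2.044, 62.1, 76.8]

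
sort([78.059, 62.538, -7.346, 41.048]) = [-7.346, 41.048, 62.538, 78.059]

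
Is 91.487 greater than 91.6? No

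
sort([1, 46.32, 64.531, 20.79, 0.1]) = [0.1, 1, 20.79, 46.32, 64.531]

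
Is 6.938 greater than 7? No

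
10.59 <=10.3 False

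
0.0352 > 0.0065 True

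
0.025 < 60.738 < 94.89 True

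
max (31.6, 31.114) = 31.6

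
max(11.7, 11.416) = 11.7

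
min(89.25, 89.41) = 89.25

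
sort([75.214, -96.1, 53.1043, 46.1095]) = [-96.1, 46.1095, 53.1043, 75.214]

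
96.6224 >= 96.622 True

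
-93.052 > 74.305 False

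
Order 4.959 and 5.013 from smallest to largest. 4.959, 5.013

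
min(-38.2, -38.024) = -38.2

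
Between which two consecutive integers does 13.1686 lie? 13 and 14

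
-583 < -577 True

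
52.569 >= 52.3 True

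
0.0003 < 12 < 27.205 True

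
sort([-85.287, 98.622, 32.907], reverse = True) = [98.622, 32.907, -85.287]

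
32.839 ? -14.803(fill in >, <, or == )>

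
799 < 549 False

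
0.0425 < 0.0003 False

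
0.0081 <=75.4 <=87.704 True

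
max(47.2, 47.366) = 47.366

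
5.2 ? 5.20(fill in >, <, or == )==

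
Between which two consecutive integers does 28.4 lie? 28 and 29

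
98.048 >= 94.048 True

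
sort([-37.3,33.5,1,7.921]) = [-37.3,1,7.921,33.5]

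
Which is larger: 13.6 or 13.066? 13.6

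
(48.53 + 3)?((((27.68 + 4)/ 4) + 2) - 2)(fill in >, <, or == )>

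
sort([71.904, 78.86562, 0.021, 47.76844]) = [0.021, 47.76844, 71.904, 78.86562]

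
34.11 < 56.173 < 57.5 True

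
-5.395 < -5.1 True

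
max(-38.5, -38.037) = -38.037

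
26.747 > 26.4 True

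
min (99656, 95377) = 95377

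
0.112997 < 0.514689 True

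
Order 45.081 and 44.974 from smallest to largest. 44.974, 45.081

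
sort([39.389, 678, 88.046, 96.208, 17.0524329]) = [17.0524329, 39.389, 88.046, 96.208, 678]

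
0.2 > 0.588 False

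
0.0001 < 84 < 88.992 True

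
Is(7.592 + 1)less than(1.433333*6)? Yes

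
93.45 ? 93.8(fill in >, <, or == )<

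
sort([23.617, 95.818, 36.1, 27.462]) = [23.617, 27.462, 36.1, 95.818]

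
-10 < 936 True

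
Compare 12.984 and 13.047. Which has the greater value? 13.047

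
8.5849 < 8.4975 False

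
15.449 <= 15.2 False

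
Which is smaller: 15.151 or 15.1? 15.1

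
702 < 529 False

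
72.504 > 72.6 False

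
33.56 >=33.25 True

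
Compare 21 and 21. They are equal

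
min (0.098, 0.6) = 0.098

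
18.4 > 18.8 False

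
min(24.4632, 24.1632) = 24.1632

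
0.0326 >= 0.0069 True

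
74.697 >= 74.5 True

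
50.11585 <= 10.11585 False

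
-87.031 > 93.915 False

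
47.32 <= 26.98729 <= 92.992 False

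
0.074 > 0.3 False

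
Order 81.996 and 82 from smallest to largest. 81.996, 82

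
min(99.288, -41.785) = -41.785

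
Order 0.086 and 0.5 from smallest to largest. 0.086, 0.5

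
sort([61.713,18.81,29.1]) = [18.81,29.1,61.713]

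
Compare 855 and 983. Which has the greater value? 983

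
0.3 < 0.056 False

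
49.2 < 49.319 True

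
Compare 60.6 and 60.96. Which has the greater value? 60.96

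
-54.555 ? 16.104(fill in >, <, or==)<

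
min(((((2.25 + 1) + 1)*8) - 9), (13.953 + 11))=24.953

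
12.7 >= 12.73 False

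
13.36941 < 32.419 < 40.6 True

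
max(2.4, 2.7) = 2.7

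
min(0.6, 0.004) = 0.004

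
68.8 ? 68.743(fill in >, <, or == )>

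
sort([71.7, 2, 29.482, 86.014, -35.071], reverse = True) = [86.014, 71.7, 29.482, 2, -35.071]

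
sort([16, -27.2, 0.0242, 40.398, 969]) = [-27.2, 0.0242, 16, 40.398, 969]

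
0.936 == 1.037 False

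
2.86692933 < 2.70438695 False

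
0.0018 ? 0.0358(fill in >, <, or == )<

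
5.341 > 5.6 False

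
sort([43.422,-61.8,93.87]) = [-61.8,43.422,93.87]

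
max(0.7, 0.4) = 0.7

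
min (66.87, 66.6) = 66.6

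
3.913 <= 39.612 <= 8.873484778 False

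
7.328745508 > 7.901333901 False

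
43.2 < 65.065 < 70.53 True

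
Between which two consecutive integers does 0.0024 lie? 0 and 1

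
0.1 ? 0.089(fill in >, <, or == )>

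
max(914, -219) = 914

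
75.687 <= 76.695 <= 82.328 True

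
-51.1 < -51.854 False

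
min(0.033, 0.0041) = 0.0041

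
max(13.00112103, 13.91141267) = 13.91141267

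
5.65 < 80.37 True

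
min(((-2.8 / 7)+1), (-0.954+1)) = 0.046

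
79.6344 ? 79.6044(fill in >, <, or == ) >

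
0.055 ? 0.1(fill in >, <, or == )<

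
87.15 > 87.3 False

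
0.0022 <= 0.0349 True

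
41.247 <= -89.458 False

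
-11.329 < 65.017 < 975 True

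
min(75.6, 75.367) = 75.367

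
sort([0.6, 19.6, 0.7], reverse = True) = [19.6, 0.7, 0.6]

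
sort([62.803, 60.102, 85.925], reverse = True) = [85.925, 62.803, 60.102]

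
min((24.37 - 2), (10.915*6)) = 22.37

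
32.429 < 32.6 True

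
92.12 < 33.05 False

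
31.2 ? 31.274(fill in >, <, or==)<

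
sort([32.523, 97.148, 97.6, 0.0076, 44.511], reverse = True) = [97.6, 97.148, 44.511, 32.523, 0.0076]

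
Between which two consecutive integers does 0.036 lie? 0 and 1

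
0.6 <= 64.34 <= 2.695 False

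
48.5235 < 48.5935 True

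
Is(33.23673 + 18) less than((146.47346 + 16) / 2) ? Yes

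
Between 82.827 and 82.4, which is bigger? 82.827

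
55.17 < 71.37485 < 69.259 False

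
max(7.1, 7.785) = 7.785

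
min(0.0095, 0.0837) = 0.0095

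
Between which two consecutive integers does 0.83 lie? 0 and 1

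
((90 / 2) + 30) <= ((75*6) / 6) True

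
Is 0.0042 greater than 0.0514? No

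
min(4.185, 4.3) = 4.185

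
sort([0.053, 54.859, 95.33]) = [0.053, 54.859, 95.33]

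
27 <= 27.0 True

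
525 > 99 True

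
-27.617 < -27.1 True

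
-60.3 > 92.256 False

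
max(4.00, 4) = 4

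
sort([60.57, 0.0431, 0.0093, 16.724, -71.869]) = [-71.869, 0.0093, 0.0431, 16.724, 60.57]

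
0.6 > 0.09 True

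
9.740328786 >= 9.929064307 False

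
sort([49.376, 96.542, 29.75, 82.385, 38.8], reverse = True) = [96.542, 82.385, 49.376, 38.8, 29.75]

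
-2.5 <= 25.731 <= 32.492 True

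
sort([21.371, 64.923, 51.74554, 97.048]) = [21.371, 51.74554, 64.923, 97.048]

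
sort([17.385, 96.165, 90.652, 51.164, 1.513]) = [1.513, 17.385, 51.164, 90.652, 96.165]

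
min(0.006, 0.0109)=0.006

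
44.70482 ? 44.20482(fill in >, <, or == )>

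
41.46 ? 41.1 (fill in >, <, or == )>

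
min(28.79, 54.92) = 28.79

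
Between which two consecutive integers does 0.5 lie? 0 and 1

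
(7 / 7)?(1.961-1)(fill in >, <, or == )>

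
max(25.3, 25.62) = 25.62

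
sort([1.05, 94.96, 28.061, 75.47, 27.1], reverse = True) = [94.96, 75.47, 28.061, 27.1, 1.05]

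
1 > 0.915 True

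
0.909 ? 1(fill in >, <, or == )<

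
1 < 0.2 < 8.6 False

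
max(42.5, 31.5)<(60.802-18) True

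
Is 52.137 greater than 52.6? No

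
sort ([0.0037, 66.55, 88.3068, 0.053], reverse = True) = [88.3068, 66.55, 0.053, 0.0037]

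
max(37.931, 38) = 38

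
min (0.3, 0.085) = 0.085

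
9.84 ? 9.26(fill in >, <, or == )>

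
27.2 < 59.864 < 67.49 True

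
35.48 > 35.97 False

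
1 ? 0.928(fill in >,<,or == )>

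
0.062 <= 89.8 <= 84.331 False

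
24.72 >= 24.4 True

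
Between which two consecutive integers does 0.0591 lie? 0 and 1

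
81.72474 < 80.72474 False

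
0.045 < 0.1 True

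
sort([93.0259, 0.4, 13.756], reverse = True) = [93.0259, 13.756, 0.4]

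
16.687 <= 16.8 True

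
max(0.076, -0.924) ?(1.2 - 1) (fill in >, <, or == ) <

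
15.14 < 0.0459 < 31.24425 False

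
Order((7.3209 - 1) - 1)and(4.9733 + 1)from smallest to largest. ((7.3209 - 1) - 1), (4.9733 + 1)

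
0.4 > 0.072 True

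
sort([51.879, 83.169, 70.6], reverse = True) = [83.169, 70.6, 51.879]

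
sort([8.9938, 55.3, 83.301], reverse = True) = [83.301, 55.3, 8.9938]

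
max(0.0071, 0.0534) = 0.0534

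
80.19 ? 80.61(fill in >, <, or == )<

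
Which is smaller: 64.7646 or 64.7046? 64.7046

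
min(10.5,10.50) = 10.5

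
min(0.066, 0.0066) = 0.0066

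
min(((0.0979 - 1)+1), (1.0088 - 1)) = 0.0088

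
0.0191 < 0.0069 False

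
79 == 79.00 True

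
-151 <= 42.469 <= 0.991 False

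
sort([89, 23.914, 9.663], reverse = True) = [89, 23.914, 9.663]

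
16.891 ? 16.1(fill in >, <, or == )>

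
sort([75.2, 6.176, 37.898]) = [6.176, 37.898, 75.2]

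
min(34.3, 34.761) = 34.3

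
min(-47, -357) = -357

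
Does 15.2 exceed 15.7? No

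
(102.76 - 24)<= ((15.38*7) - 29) False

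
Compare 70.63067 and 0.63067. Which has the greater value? 70.63067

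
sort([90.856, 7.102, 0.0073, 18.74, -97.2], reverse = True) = [90.856, 18.74, 7.102, 0.0073, -97.2]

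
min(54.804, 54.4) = 54.4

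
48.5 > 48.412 True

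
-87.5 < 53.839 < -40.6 False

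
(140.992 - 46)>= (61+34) False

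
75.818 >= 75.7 True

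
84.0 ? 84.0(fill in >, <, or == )==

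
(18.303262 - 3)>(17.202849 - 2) True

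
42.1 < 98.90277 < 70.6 False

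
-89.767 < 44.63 True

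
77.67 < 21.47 False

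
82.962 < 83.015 True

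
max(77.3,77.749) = 77.749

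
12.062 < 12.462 True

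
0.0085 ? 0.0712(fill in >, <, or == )<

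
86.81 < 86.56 False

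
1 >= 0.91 True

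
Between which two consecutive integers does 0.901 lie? 0 and 1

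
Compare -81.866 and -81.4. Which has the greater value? -81.4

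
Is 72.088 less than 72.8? Yes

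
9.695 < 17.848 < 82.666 True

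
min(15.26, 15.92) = 15.26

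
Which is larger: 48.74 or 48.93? 48.93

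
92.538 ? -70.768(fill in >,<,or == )>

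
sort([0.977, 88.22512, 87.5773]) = [0.977, 87.5773, 88.22512]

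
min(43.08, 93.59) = 43.08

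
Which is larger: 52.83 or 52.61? 52.83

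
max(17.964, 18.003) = 18.003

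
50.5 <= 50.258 False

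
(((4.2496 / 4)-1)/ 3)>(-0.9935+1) True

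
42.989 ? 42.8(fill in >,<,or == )>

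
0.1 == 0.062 False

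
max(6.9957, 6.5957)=6.9957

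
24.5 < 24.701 True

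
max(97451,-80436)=97451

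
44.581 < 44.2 False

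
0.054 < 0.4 True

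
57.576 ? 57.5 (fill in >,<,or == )>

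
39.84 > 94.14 False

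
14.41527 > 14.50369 False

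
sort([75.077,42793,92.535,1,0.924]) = [0.924,1,75.077,92.535,42793]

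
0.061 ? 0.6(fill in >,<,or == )<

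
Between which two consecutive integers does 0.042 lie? 0 and 1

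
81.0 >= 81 True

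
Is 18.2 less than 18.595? Yes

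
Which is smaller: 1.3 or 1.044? 1.044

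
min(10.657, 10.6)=10.6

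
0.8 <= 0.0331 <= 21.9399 False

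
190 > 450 False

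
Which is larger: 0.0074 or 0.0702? 0.0702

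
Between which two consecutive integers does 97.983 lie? 97 and 98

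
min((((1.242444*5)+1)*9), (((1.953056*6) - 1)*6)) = 64.310016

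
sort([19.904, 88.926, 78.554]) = [19.904, 78.554, 88.926]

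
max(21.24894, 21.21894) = 21.24894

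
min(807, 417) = 417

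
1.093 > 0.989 True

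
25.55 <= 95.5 True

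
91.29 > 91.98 False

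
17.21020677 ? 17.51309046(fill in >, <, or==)<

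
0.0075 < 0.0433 True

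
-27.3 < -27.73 False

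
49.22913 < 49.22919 True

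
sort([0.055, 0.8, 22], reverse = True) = [22, 0.8, 0.055]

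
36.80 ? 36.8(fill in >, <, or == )==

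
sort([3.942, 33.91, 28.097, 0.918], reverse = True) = [33.91, 28.097, 3.942, 0.918]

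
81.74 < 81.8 True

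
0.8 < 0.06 False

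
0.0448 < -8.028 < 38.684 False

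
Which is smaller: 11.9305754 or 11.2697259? 11.2697259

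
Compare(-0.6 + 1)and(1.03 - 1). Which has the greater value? (-0.6 + 1)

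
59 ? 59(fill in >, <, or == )==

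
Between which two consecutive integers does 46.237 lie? 46 and 47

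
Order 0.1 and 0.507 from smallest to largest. 0.1, 0.507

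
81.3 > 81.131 True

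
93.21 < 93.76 True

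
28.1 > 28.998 False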